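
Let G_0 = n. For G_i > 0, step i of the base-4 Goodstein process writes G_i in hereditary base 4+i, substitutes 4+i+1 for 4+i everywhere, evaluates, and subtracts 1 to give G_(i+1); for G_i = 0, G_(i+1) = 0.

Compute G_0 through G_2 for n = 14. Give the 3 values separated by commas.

step 0: 14 = 3·4 + 2; sub 5 for 4: 3·5 + 2; = 17; G_1 = 17−1 = 16
step 1: 16 = 3·5 + 1; sub 6 for 5: 3·6 + 1; = 19; G_2 = 19−1 = 18

14, 16, 18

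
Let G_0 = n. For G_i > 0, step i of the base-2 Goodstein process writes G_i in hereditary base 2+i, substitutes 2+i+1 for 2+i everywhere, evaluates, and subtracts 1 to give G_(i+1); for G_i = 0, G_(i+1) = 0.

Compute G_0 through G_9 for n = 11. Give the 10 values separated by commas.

G_0=11  [base 2] 2^(2 + 1) + 2 + 1  →[2↦3]→  3^(3 + 1) + 3 + 1 = 85  −1 ⇒ G_1=84
G_1=84  [base 3] 3^(3 + 1) + 3  →[3↦4]→  4^(4 + 1) + 4 = 1028  −1 ⇒ G_2=1027
G_2=1027  [base 4] 4^(4 + 1) + 3  →[4↦5]→  5^(5 + 1) + 3 = 15628  −1 ⇒ G_3=15627
G_3=15627  [base 5] 5^(5 + 1) + 2  →[5↦6]→  6^(6 + 1) + 2 = 279938  −1 ⇒ G_4=279937
G_4=279937  [base 6] 6^(6 + 1) + 1  →[6↦7]→  7^(7 + 1) + 1 = 5764802  −1 ⇒ G_5=5764801
G_5=5764801  [base 7] 7^(7 + 1)  →[7↦8]→  8^(8 + 1) = 134217728  −1 ⇒ G_6=134217727
G_6=134217727  [base 8] 7·8^8 + 7·8^7 + 7·8^6 + 7·8^5 + 7·8^4 + 7·8^3 + 7·8^2 + 7·8 + 7  →[8↦9]→  7·9^9 + 7·9^7 + 7·9^6 + 7·9^5 + 7·9^4 + 7·9^3 + 7·9^2 + 7·9 + 7 = 2749609303  −1 ⇒ G_7=2749609302
G_7=2749609302  [base 9] 7·9^9 + 7·9^7 + 7·9^6 + 7·9^5 + 7·9^4 + 7·9^3 + 7·9^2 + 7·9 + 6  →[9↦10]→  7·10^10 + 7·10^7 + 7·10^6 + 7·10^5 + 7·10^4 + 7·10^3 + 7·10^2 + 7·10 + 6 = 70077777776  −1 ⇒ G_8=70077777775
G_8=70077777775  [base 10] 7·10^10 + 7·10^7 + 7·10^6 + 7·10^5 + 7·10^4 + 7·10^3 + 7·10^2 + 7·10 + 5  →[10↦11]→  7·11^11 + 7·11^7 + 7·11^6 + 7·11^5 + 7·11^4 + 7·11^3 + 7·11^2 + 7·11 + 5 = 1997331745491  −1 ⇒ G_9=1997331745490

11, 84, 1027, 15627, 279937, 5764801, 134217727, 2749609302, 70077777775, 1997331745490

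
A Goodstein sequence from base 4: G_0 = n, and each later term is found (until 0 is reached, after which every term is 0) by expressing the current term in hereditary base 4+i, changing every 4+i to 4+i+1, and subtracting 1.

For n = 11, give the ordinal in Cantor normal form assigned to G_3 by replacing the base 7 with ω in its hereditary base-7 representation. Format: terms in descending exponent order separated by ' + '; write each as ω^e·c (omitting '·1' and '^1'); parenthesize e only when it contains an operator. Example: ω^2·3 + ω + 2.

[0] 11 ≡ 2·4 + 3 (base 4). Lift 5: 13. −1: 12.
[1] 12 ≡ 2·5 + 2 (base 5). Lift 6: 14. −1: 13.
[2] 13 ≡ 2·6 + 1 (base 6). Lift 7: 15. −1: 14.
[3] 14 ≡ 2·7 (base 7). Lift 8: 16. −1: 15.

ω·2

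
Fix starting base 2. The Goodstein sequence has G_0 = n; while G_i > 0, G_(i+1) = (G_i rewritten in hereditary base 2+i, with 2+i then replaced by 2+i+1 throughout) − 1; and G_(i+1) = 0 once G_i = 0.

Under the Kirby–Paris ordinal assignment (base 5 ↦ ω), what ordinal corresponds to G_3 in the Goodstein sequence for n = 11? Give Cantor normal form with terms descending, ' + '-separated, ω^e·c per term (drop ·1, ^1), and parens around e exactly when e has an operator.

ω^(ω + 1) + 2

(0) 11|_2 = 2^(2 + 1) + 2 + 1 ↦ 3^(3 + 1) + 3 + 1|_3 = 85 ⇒ 84
(1) 84|_3 = 3^(3 + 1) + 3 ↦ 4^(4 + 1) + 4|_4 = 1028 ⇒ 1027
(2) 1027|_4 = 4^(4 + 1) + 3 ↦ 5^(5 + 1) + 3|_5 = 15628 ⇒ 15627
(3) 15627|_5 = 5^(5 + 1) + 2 ↦ 6^(6 + 1) + 2|_6 = 279938 ⇒ 279937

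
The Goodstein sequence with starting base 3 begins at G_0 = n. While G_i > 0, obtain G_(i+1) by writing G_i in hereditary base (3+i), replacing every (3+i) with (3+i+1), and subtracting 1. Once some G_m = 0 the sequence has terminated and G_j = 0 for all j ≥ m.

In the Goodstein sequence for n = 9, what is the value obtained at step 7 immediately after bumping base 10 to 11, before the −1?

27

9 —HB3→ 3^2 —bump→ 4^2 = 16 —(−1)→ 15
15 —HB4→ 3·4 + 3 —bump→ 3·5 + 3 = 18 —(−1)→ 17
17 —HB5→ 3·5 + 2 —bump→ 3·6 + 2 = 20 —(−1)→ 19
19 —HB6→ 3·6 + 1 —bump→ 3·7 + 1 = 22 —(−1)→ 21
21 —HB7→ 3·7 —bump→ 3·8 = 24 —(−1)→ 23
23 —HB8→ 2·8 + 7 —bump→ 2·9 + 7 = 25 —(−1)→ 24
24 —HB9→ 2·9 + 6 —bump→ 2·10 + 6 = 26 —(−1)→ 25
25 —HB10→ 2·10 + 5 —bump→ 2·11 + 5 = 27 —(−1)→ 26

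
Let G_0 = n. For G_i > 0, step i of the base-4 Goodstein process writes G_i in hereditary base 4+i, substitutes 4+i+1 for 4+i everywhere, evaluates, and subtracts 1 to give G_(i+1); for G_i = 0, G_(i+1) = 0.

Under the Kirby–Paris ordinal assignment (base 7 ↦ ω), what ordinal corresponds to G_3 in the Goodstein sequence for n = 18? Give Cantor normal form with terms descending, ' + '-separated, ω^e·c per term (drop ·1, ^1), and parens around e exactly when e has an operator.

ω·6 + 6

i=0: 18 = 4^2 + 2 (b=4); 4→5: 5^2 + 2 = 27; 27−1 = 26
i=1: 26 = 5^2 + 1 (b=5); 5→6: 6^2 + 1 = 37; 37−1 = 36
i=2: 36 = 6^2 (b=6); 6→7: 7^2 = 49; 49−1 = 48
i=3: 48 = 6·7 + 6 (b=7); 7→8: 6·8 + 6 = 54; 54−1 = 53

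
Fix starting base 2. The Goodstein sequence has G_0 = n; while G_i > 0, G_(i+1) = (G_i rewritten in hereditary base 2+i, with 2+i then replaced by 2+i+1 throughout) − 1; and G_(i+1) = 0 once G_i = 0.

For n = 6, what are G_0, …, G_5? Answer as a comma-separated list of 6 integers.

6, 29, 257, 3125, 46655, 98039

G_0 = 6. HB_2(6) = 2^2 + 2. Bump = 30. G_1 = 29.
G_1 = 29. HB_3(29) = 3^3 + 2. Bump = 258. G_2 = 257.
G_2 = 257. HB_4(257) = 4^4 + 1. Bump = 3126. G_3 = 3125.
G_3 = 3125. HB_5(3125) = 5^5. Bump = 46656. G_4 = 46655.
G_4 = 46655. HB_6(46655) = 5·6^5 + 5·6^4 + 5·6^3 + 5·6^2 + 5·6 + 5. Bump = 98040. G_5 = 98039.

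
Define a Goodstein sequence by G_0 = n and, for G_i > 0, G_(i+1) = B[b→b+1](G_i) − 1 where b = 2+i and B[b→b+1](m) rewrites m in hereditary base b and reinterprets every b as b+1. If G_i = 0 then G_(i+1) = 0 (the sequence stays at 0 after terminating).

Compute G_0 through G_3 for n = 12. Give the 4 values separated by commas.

12, 107, 1065, 15685

12 —HB2→ 2^(2 + 1) + 2^2 —bump→ 3^(3 + 1) + 3^3 = 108 —(−1)→ 107
107 —HB3→ 3^(3 + 1) + 2·3^2 + 2·3 + 2 —bump→ 4^(4 + 1) + 2·4^2 + 2·4 + 2 = 1066 —(−1)→ 1065
1065 —HB4→ 4^(4 + 1) + 2·4^2 + 2·4 + 1 —bump→ 5^(5 + 1) + 2·5^2 + 2·5 + 1 = 15686 —(−1)→ 15685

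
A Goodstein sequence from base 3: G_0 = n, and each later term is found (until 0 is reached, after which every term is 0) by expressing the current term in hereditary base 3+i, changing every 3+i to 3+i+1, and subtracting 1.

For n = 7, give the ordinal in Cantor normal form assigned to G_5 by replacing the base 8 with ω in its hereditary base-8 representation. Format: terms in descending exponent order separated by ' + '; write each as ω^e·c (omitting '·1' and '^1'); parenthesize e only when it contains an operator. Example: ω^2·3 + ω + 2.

[0] 7 ≡ 2·3 + 1 (base 3). Lift 4: 9. −1: 8.
[1] 8 ≡ 2·4 (base 4). Lift 5: 10. −1: 9.
[2] 9 ≡ 5 + 4 (base 5). Lift 6: 10. −1: 9.
[3] 9 ≡ 6 + 3 (base 6). Lift 7: 10. −1: 9.
[4] 9 ≡ 7 + 2 (base 7). Lift 8: 10. −1: 9.
[5] 9 ≡ 8 + 1 (base 8). Lift 9: 10. −1: 9.

ω + 1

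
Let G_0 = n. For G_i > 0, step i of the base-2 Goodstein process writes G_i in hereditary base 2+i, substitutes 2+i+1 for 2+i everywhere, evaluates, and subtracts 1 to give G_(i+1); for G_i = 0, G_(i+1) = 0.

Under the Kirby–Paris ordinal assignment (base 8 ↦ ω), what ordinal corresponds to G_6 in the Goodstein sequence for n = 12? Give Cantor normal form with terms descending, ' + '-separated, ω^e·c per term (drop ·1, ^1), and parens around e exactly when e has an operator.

ω^(ω + 1) + ω^2·2 + ω + 3

(0) 12|_2 = 2^(2 + 1) + 2^2 ↦ 3^(3 + 1) + 3^3|_3 = 108 ⇒ 107
(1) 107|_3 = 3^(3 + 1) + 2·3^2 + 2·3 + 2 ↦ 4^(4 + 1) + 2·4^2 + 2·4 + 2|_4 = 1066 ⇒ 1065
(2) 1065|_4 = 4^(4 + 1) + 2·4^2 + 2·4 + 1 ↦ 5^(5 + 1) + 2·5^2 + 2·5 + 1|_5 = 15686 ⇒ 15685
(3) 15685|_5 = 5^(5 + 1) + 2·5^2 + 2·5 ↦ 6^(6 + 1) + 2·6^2 + 2·6|_6 = 280020 ⇒ 280019
(4) 280019|_6 = 6^(6 + 1) + 2·6^2 + 6 + 5 ↦ 7^(7 + 1) + 2·7^2 + 7 + 5|_7 = 5764911 ⇒ 5764910
(5) 5764910|_7 = 7^(7 + 1) + 2·7^2 + 7 + 4 ↦ 8^(8 + 1) + 2·8^2 + 8 + 4|_8 = 134217868 ⇒ 134217867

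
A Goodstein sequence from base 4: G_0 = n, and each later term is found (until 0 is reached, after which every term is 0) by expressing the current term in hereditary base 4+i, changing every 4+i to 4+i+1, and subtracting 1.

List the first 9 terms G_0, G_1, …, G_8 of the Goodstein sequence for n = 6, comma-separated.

base 4: 6 = 4 + 2; at 5: 5 + 2 = 7; next = 6
base 5: 6 = 5 + 1; at 6: 6 + 1 = 7; next = 6
base 6: 6 = 6; at 7: 7 = 7; next = 6
base 7: 6 = 6; at 8: 6 = 6; next = 5
base 8: 5 = 5; at 9: 5 = 5; next = 4
base 9: 4 = 4; at 10: 4 = 4; next = 3
base 10: 3 = 3; at 11: 3 = 3; next = 2
base 11: 2 = 2; at 12: 2 = 2; next = 1

6, 6, 6, 6, 5, 4, 3, 2, 1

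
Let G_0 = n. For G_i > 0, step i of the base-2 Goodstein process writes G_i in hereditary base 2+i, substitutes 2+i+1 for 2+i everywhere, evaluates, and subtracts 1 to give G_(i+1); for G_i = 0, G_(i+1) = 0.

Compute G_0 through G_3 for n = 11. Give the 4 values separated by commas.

11, 84, 1027, 15627

G_0=11  [base 2] 2^(2 + 1) + 2 + 1  →[2↦3]→  3^(3 + 1) + 3 + 1 = 85  −1 ⇒ G_1=84
G_1=84  [base 3] 3^(3 + 1) + 3  →[3↦4]→  4^(4 + 1) + 4 = 1028  −1 ⇒ G_2=1027
G_2=1027  [base 4] 4^(4 + 1) + 3  →[4↦5]→  5^(5 + 1) + 3 = 15628  −1 ⇒ G_3=15627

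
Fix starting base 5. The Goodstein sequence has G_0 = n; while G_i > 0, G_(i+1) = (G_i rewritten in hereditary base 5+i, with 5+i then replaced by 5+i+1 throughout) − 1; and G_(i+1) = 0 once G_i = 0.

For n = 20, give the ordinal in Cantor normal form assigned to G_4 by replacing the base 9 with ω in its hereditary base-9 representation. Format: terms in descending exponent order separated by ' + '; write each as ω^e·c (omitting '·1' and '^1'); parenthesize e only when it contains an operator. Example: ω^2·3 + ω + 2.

ω·3 + 2

step 0: 20 = 4·5; sub 6 for 5: 4·6; = 24; G_1 = 24−1 = 23
step 1: 23 = 3·6 + 5; sub 7 for 6: 3·7 + 5; = 26; G_2 = 26−1 = 25
step 2: 25 = 3·7 + 4; sub 8 for 7: 3·8 + 4; = 28; G_3 = 28−1 = 27
step 3: 27 = 3·8 + 3; sub 9 for 8: 3·9 + 3; = 30; G_4 = 30−1 = 29
step 4: 29 = 3·9 + 2; sub 10 for 9: 3·10 + 2; = 32; G_5 = 32−1 = 31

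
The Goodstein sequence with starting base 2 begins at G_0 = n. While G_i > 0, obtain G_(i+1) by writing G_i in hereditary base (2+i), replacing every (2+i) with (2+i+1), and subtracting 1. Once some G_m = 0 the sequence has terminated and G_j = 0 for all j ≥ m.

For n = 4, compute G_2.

G_0=4  [base 2] 2^2  →[2↦3]→  3^3 = 27  −1 ⇒ G_1=26
G_1=26  [base 3] 2·3^2 + 2·3 + 2  →[3↦4]→  2·4^2 + 2·4 + 2 = 42  −1 ⇒ G_2=41

41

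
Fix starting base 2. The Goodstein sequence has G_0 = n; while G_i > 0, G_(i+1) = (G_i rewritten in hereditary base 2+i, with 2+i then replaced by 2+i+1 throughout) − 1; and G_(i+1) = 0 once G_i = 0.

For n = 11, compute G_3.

G_0=11  [base 2] 2^(2 + 1) + 2 + 1  →[2↦3]→  3^(3 + 1) + 3 + 1 = 85  −1 ⇒ G_1=84
G_1=84  [base 3] 3^(3 + 1) + 3  →[3↦4]→  4^(4 + 1) + 4 = 1028  −1 ⇒ G_2=1027
G_2=1027  [base 4] 4^(4 + 1) + 3  →[4↦5]→  5^(5 + 1) + 3 = 15628  −1 ⇒ G_3=15627
G_3=15627  [base 5] 5^(5 + 1) + 2  →[5↦6]→  6^(6 + 1) + 2 = 279938  −1 ⇒ G_4=279937

15627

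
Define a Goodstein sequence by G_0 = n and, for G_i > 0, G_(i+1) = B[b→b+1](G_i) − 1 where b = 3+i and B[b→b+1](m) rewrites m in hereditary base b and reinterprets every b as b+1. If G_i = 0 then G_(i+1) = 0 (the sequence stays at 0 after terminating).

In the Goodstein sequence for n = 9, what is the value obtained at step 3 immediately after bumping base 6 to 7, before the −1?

9 —HB3→ 3^2 —bump→ 4^2 = 16 —(−1)→ 15
15 —HB4→ 3·4 + 3 —bump→ 3·5 + 3 = 18 —(−1)→ 17
17 —HB5→ 3·5 + 2 —bump→ 3·6 + 2 = 20 —(−1)→ 19
19 —HB6→ 3·6 + 1 —bump→ 3·7 + 1 = 22 —(−1)→ 21

22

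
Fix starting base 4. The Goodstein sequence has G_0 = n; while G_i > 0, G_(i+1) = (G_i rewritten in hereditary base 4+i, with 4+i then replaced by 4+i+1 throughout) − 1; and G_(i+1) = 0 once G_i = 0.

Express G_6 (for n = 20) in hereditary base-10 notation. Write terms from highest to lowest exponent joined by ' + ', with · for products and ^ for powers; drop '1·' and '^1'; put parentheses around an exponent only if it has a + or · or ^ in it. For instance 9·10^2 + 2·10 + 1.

base 4: 20 = 4^2 + 4; at 5: 5^2 + 5 = 30; next = 29
base 5: 29 = 5^2 + 4; at 6: 6^2 + 4 = 40; next = 39
base 6: 39 = 6^2 + 3; at 7: 7^2 + 3 = 52; next = 51
base 7: 51 = 7^2 + 2; at 8: 8^2 + 2 = 66; next = 65
base 8: 65 = 8^2 + 1; at 9: 9^2 + 1 = 82; next = 81
base 9: 81 = 9^2; at 10: 10^2 = 100; next = 99
base 10: 99 = 9·10 + 9; at 11: 9·11 + 9 = 108; next = 107

9·10 + 9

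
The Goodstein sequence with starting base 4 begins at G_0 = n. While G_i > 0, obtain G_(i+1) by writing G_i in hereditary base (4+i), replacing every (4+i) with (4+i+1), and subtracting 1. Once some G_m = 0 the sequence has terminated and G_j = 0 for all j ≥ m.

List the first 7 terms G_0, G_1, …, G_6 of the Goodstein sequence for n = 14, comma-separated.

14, 16, 18, 20, 21, 22, 23

G_0=14  [base 4] 3·4 + 2  →[4↦5]→  3·5 + 2 = 17  −1 ⇒ G_1=16
G_1=16  [base 5] 3·5 + 1  →[5↦6]→  3·6 + 1 = 19  −1 ⇒ G_2=18
G_2=18  [base 6] 3·6  →[6↦7]→  3·7 = 21  −1 ⇒ G_3=20
G_3=20  [base 7] 2·7 + 6  →[7↦8]→  2·8 + 6 = 22  −1 ⇒ G_4=21
G_4=21  [base 8] 2·8 + 5  →[8↦9]→  2·9 + 5 = 23  −1 ⇒ G_5=22
G_5=22  [base 9] 2·9 + 4  →[9↦10]→  2·10 + 4 = 24  −1 ⇒ G_6=23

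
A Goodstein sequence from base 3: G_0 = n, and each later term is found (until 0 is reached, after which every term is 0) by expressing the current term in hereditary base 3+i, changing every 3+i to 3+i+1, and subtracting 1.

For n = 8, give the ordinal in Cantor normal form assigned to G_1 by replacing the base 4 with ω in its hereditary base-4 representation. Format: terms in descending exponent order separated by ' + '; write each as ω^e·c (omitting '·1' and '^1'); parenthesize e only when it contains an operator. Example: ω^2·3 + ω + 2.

ω·2 + 1

8 —HB3→ 2·3 + 2 —bump→ 2·4 + 2 = 10 —(−1)→ 9
9 —HB4→ 2·4 + 1 —bump→ 2·5 + 1 = 11 —(−1)→ 10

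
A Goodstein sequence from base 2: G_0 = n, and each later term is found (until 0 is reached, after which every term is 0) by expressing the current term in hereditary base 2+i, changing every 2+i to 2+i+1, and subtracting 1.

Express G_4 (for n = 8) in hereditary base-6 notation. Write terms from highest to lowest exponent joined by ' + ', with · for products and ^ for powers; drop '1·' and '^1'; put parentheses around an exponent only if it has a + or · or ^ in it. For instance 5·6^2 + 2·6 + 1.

(0) 8|_2 = 2^(2 + 1) ↦ 3^(3 + 1)|_3 = 81 ⇒ 80
(1) 80|_3 = 2·3^3 + 2·3^2 + 2·3 + 2 ↦ 2·4^4 + 2·4^2 + 2·4 + 2|_4 = 554 ⇒ 553
(2) 553|_4 = 2·4^4 + 2·4^2 + 2·4 + 1 ↦ 2·5^5 + 2·5^2 + 2·5 + 1|_5 = 6311 ⇒ 6310
(3) 6310|_5 = 2·5^5 + 2·5^2 + 2·5 ↦ 2·6^6 + 2·6^2 + 2·6|_6 = 93396 ⇒ 93395
(4) 93395|_6 = 2·6^6 + 2·6^2 + 6 + 5 ↦ 2·7^7 + 2·7^2 + 7 + 5|_7 = 1647196 ⇒ 1647195

2·6^6 + 2·6^2 + 6 + 5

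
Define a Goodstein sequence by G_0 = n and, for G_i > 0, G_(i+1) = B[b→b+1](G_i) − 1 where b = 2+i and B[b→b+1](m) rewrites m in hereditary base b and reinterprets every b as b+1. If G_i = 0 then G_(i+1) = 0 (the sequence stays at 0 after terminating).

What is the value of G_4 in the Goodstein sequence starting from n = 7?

46657

(0) 7|_2 = 2^2 + 2 + 1 ↦ 3^3 + 3 + 1|_3 = 31 ⇒ 30
(1) 30|_3 = 3^3 + 3 ↦ 4^4 + 4|_4 = 260 ⇒ 259
(2) 259|_4 = 4^4 + 3 ↦ 5^5 + 3|_5 = 3128 ⇒ 3127
(3) 3127|_5 = 5^5 + 2 ↦ 6^6 + 2|_6 = 46658 ⇒ 46657
(4) 46657|_6 = 6^6 + 1 ↦ 7^7 + 1|_7 = 823544 ⇒ 823543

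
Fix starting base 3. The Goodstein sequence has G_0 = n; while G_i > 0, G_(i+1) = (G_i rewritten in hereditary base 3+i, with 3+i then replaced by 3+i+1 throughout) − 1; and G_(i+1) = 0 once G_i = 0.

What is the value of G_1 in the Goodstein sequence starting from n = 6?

7

G_0 = 6. HB_3(6) = 2·3. Bump = 8. G_1 = 7.
G_1 = 7. HB_4(7) = 4 + 3. Bump = 8. G_2 = 7.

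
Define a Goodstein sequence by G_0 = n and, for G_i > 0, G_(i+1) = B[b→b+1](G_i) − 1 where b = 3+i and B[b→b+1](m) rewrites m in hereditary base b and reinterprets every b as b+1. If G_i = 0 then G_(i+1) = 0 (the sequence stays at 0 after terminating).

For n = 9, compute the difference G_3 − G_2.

2

9 —HB3→ 3^2 —bump→ 4^2 = 16 —(−1)→ 15
15 —HB4→ 3·4 + 3 —bump→ 3·5 + 3 = 18 —(−1)→ 17
17 —HB5→ 3·5 + 2 —bump→ 3·6 + 2 = 20 —(−1)→ 19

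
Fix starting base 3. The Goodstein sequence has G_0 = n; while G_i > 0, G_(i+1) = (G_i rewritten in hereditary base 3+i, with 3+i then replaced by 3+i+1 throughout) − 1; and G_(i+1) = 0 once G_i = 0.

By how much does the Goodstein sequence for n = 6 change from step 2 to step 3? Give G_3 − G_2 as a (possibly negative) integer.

0

(0) 6|_3 = 2·3 ↦ 2·4|_4 = 8 ⇒ 7
(1) 7|_4 = 4 + 3 ↦ 5 + 3|_5 = 8 ⇒ 7
(2) 7|_5 = 5 + 2 ↦ 6 + 2|_6 = 8 ⇒ 7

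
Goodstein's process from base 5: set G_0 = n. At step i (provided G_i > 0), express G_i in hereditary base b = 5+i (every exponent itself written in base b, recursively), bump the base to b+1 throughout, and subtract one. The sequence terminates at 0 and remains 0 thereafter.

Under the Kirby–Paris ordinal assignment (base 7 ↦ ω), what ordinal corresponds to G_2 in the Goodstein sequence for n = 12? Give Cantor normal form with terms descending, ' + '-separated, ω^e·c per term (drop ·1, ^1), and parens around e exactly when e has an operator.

ω·2

G_0=12  [base 5] 2·5 + 2  →[5↦6]→  2·6 + 2 = 14  −1 ⇒ G_1=13
G_1=13  [base 6] 2·6 + 1  →[6↦7]→  2·7 + 1 = 15  −1 ⇒ G_2=14
G_2=14  [base 7] 2·7  →[7↦8]→  2·8 = 16  −1 ⇒ G_3=15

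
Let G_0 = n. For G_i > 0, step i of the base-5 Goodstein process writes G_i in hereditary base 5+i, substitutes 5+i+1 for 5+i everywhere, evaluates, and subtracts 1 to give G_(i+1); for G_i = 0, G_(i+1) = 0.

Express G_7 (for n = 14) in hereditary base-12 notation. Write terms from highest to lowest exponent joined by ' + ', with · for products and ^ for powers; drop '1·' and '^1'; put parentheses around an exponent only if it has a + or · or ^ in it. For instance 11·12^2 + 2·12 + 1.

G_0=14  [base 5] 2·5 + 4  →[5↦6]→  2·6 + 4 = 16  −1 ⇒ G_1=15
G_1=15  [base 6] 2·6 + 3  →[6↦7]→  2·7 + 3 = 17  −1 ⇒ G_2=16
G_2=16  [base 7] 2·7 + 2  →[7↦8]→  2·8 + 2 = 18  −1 ⇒ G_3=17
G_3=17  [base 8] 2·8 + 1  →[8↦9]→  2·9 + 1 = 19  −1 ⇒ G_4=18
G_4=18  [base 9] 2·9  →[9↦10]→  2·10 = 20  −1 ⇒ G_5=19
G_5=19  [base 10] 10 + 9  →[10↦11]→  11 + 9 = 20  −1 ⇒ G_6=19
G_6=19  [base 11] 11 + 8  →[11↦12]→  12 + 8 = 20  −1 ⇒ G_7=19
G_7=19  [base 12] 12 + 7  →[12↦13]→  13 + 7 = 20  −1 ⇒ G_8=19

12 + 7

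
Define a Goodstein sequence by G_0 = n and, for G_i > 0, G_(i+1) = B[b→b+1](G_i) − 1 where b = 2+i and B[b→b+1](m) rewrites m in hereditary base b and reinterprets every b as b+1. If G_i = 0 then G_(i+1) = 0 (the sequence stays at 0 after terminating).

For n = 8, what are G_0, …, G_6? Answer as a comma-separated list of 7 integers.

8, 80, 553, 6310, 93395, 1647195, 33554571

8 —HB2→ 2^(2 + 1) —bump→ 3^(3 + 1) = 81 —(−1)→ 80
80 —HB3→ 2·3^3 + 2·3^2 + 2·3 + 2 —bump→ 2·4^4 + 2·4^2 + 2·4 + 2 = 554 —(−1)→ 553
553 —HB4→ 2·4^4 + 2·4^2 + 2·4 + 1 —bump→ 2·5^5 + 2·5^2 + 2·5 + 1 = 6311 —(−1)→ 6310
6310 —HB5→ 2·5^5 + 2·5^2 + 2·5 —bump→ 2·6^6 + 2·6^2 + 2·6 = 93396 —(−1)→ 93395
93395 —HB6→ 2·6^6 + 2·6^2 + 6 + 5 —bump→ 2·7^7 + 2·7^2 + 7 + 5 = 1647196 —(−1)→ 1647195
1647195 —HB7→ 2·7^7 + 2·7^2 + 7 + 4 —bump→ 2·8^8 + 2·8^2 + 8 + 4 = 33554572 —(−1)→ 33554571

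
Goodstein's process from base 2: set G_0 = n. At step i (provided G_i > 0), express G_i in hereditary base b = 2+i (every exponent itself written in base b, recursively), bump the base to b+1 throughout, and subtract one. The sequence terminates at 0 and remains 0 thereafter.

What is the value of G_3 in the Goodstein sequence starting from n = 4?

G_0=4  [base 2] 2^2  →[2↦3]→  3^3 = 27  −1 ⇒ G_1=26
G_1=26  [base 3] 2·3^2 + 2·3 + 2  →[3↦4]→  2·4^2 + 2·4 + 2 = 42  −1 ⇒ G_2=41
G_2=41  [base 4] 2·4^2 + 2·4 + 1  →[4↦5]→  2·5^2 + 2·5 + 1 = 61  −1 ⇒ G_3=60
G_3=60  [base 5] 2·5^2 + 2·5  →[5↦6]→  2·6^2 + 2·6 = 84  −1 ⇒ G_4=83

60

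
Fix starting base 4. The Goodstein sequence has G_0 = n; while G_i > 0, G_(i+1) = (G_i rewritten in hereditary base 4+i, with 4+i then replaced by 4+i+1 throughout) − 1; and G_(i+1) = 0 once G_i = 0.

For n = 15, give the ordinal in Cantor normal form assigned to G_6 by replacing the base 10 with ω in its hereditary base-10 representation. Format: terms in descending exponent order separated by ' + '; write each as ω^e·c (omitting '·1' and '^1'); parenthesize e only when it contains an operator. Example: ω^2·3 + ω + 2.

ω·2 + 5

15 —HB4→ 3·4 + 3 —bump→ 3·5 + 3 = 18 —(−1)→ 17
17 —HB5→ 3·5 + 2 —bump→ 3·6 + 2 = 20 —(−1)→ 19
19 —HB6→ 3·6 + 1 —bump→ 3·7 + 1 = 22 —(−1)→ 21
21 —HB7→ 3·7 —bump→ 3·8 = 24 —(−1)→ 23
23 —HB8→ 2·8 + 7 —bump→ 2·9 + 7 = 25 —(−1)→ 24
24 —HB9→ 2·9 + 6 —bump→ 2·10 + 6 = 26 —(−1)→ 25
25 —HB10→ 2·10 + 5 —bump→ 2·11 + 5 = 27 —(−1)→ 26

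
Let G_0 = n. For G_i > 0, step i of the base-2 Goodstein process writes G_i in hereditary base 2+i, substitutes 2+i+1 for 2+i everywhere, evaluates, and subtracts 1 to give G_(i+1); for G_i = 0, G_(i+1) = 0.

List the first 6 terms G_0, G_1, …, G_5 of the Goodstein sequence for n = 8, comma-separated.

8, 80, 553, 6310, 93395, 1647195

[0] 8 ≡ 2^(2 + 1) (base 2). Lift 3: 81. −1: 80.
[1] 80 ≡ 2·3^3 + 2·3^2 + 2·3 + 2 (base 3). Lift 4: 554. −1: 553.
[2] 553 ≡ 2·4^4 + 2·4^2 + 2·4 + 1 (base 4). Lift 5: 6311. −1: 6310.
[3] 6310 ≡ 2·5^5 + 2·5^2 + 2·5 (base 5). Lift 6: 93396. −1: 93395.
[4] 93395 ≡ 2·6^6 + 2·6^2 + 6 + 5 (base 6). Lift 7: 1647196. −1: 1647195.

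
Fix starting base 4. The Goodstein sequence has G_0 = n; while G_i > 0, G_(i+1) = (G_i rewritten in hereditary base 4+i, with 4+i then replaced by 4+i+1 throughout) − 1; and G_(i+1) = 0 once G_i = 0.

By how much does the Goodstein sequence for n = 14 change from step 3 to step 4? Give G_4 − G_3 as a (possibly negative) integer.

[0] 14 ≡ 3·4 + 2 (base 4). Lift 5: 17. −1: 16.
[1] 16 ≡ 3·5 + 1 (base 5). Lift 6: 19. −1: 18.
[2] 18 ≡ 3·6 (base 6). Lift 7: 21. −1: 20.
[3] 20 ≡ 2·7 + 6 (base 7). Lift 8: 22. −1: 21.

1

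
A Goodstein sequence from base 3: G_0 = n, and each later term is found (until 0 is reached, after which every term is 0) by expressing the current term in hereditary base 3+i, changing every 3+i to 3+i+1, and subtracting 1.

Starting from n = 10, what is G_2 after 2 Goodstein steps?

24

[0] 10 ≡ 3^2 + 1 (base 3). Lift 4: 17. −1: 16.
[1] 16 ≡ 4^2 (base 4). Lift 5: 25. −1: 24.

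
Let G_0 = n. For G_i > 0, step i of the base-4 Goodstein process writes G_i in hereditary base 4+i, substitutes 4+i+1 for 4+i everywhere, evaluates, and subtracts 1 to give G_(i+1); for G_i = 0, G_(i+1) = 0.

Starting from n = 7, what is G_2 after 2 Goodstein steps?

7

(0) 7|_4 = 4 + 3 ↦ 5 + 3|_5 = 8 ⇒ 7
(1) 7|_5 = 5 + 2 ↦ 6 + 2|_6 = 8 ⇒ 7
(2) 7|_6 = 6 + 1 ↦ 7 + 1|_7 = 8 ⇒ 7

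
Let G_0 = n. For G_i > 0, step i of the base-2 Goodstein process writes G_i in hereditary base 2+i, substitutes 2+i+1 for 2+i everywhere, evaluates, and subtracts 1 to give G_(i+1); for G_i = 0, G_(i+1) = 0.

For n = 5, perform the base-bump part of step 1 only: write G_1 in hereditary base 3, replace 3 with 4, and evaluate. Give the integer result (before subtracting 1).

base 2: 5 = 2^2 + 1; at 3: 3^3 + 1 = 28; next = 27
base 3: 27 = 3^3; at 4: 4^4 = 256; next = 255

256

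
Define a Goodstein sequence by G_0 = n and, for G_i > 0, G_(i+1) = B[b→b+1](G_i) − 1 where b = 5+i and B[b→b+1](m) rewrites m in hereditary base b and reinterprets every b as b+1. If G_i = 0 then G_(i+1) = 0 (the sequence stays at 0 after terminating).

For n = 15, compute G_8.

i=0: 15 = 3·5 (b=5); 5→6: 3·6 = 18; 18−1 = 17
i=1: 17 = 2·6 + 5 (b=6); 6→7: 2·7 + 5 = 19; 19−1 = 18
i=2: 18 = 2·7 + 4 (b=7); 7→8: 2·8 + 4 = 20; 20−1 = 19
i=3: 19 = 2·8 + 3 (b=8); 8→9: 2·9 + 3 = 21; 21−1 = 20
i=4: 20 = 2·9 + 2 (b=9); 9→10: 2·10 + 2 = 22; 22−1 = 21
i=5: 21 = 2·10 + 1 (b=10); 10→11: 2·11 + 1 = 23; 23−1 = 22
i=6: 22 = 2·11 (b=11); 11→12: 2·12 = 24; 24−1 = 23
i=7: 23 = 12 + 11 (b=12); 12→13: 13 + 11 = 24; 24−1 = 23
i=8: 23 = 13 + 10 (b=13); 13→14: 14 + 10 = 24; 24−1 = 23

23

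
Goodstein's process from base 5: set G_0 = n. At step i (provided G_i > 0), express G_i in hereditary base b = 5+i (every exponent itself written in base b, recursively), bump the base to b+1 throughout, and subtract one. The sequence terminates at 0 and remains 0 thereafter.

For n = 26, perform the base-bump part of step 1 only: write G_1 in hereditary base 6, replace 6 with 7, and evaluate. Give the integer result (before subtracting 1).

49

i=0: 26 = 5^2 + 1 (b=5); 5→6: 6^2 + 1 = 37; 37−1 = 36
i=1: 36 = 6^2 (b=6); 6→7: 7^2 = 49; 49−1 = 48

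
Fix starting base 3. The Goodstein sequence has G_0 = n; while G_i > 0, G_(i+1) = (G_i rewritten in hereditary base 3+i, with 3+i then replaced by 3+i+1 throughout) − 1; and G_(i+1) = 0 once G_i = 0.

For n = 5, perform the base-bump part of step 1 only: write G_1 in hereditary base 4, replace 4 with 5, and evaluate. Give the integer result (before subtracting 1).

6

[0] 5 ≡ 3 + 2 (base 3). Lift 4: 6. −1: 5.
[1] 5 ≡ 4 + 1 (base 4). Lift 5: 6. −1: 5.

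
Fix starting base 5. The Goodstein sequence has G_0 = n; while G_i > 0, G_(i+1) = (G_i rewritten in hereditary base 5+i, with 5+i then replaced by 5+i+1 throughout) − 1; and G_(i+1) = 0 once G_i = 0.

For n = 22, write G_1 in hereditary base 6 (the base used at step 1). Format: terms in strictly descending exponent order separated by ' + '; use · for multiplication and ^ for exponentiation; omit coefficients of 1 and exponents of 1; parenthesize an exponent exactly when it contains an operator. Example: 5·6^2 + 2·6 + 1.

4·6 + 1

G_0=22  [base 5] 4·5 + 2  →[5↦6]→  4·6 + 2 = 26  −1 ⇒ G_1=25
G_1=25  [base 6] 4·6 + 1  →[6↦7]→  4·7 + 1 = 29  −1 ⇒ G_2=28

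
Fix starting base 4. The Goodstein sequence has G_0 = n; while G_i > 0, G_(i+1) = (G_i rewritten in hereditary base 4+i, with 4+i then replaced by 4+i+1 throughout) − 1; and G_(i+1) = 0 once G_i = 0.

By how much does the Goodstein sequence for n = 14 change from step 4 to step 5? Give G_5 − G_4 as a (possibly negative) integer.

G_0=14  [base 4] 3·4 + 2  →[4↦5]→  3·5 + 2 = 17  −1 ⇒ G_1=16
G_1=16  [base 5] 3·5 + 1  →[5↦6]→  3·6 + 1 = 19  −1 ⇒ G_2=18
G_2=18  [base 6] 3·6  →[6↦7]→  3·7 = 21  −1 ⇒ G_3=20
G_3=20  [base 7] 2·7 + 6  →[7↦8]→  2·8 + 6 = 22  −1 ⇒ G_4=21
G_4=21  [base 8] 2·8 + 5  →[8↦9]→  2·9 + 5 = 23  −1 ⇒ G_5=22

1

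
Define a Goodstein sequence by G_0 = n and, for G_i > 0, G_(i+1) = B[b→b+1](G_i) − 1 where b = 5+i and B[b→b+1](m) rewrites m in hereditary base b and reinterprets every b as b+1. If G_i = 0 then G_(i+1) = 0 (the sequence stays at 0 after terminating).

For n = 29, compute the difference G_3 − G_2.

[0] 29 ≡ 5^2 + 4 (base 5). Lift 6: 40. −1: 39.
[1] 39 ≡ 6^2 + 3 (base 6). Lift 7: 52. −1: 51.
[2] 51 ≡ 7^2 + 2 (base 7). Lift 8: 66. −1: 65.

14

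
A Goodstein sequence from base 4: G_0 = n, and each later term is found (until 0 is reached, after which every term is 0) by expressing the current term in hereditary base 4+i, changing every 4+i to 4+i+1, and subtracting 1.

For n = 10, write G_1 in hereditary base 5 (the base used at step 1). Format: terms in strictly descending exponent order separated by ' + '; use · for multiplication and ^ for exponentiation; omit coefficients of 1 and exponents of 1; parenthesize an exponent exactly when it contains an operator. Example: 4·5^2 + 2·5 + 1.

2·5 + 1

base 4: 10 = 2·4 + 2; at 5: 2·5 + 2 = 12; next = 11
base 5: 11 = 2·5 + 1; at 6: 2·6 + 1 = 13; next = 12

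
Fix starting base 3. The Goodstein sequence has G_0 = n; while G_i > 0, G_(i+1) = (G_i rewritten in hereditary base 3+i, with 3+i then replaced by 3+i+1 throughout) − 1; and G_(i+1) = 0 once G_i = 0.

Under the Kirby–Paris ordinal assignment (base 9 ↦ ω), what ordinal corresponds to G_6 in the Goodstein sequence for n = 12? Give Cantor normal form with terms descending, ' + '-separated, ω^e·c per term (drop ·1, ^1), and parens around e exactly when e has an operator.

ω·7 + 6

base 3: 12 = 3^2 + 3; at 4: 4^2 + 4 = 20; next = 19
base 4: 19 = 4^2 + 3; at 5: 5^2 + 3 = 28; next = 27
base 5: 27 = 5^2 + 2; at 6: 6^2 + 2 = 38; next = 37
base 6: 37 = 6^2 + 1; at 7: 7^2 + 1 = 50; next = 49
base 7: 49 = 7^2; at 8: 8^2 = 64; next = 63
base 8: 63 = 7·8 + 7; at 9: 7·9 + 7 = 70; next = 69
base 9: 69 = 7·9 + 6; at 10: 7·10 + 6 = 76; next = 75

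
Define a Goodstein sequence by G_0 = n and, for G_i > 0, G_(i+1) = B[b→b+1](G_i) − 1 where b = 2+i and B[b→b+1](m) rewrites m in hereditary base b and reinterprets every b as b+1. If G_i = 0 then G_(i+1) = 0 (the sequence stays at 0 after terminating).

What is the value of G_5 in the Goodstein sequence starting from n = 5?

[0] 5 ≡ 2^2 + 1 (base 2). Lift 3: 28. −1: 27.
[1] 27 ≡ 3^3 (base 3). Lift 4: 256. −1: 255.
[2] 255 ≡ 3·4^3 + 3·4^2 + 3·4 + 3 (base 4). Lift 5: 468. −1: 467.
[3] 467 ≡ 3·5^3 + 3·5^2 + 3·5 + 2 (base 5). Lift 6: 776. −1: 775.
[4] 775 ≡ 3·6^3 + 3·6^2 + 3·6 + 1 (base 6). Lift 7: 1198. −1: 1197.
[5] 1197 ≡ 3·7^3 + 3·7^2 + 3·7 (base 7). Lift 8: 1752. −1: 1751.

1197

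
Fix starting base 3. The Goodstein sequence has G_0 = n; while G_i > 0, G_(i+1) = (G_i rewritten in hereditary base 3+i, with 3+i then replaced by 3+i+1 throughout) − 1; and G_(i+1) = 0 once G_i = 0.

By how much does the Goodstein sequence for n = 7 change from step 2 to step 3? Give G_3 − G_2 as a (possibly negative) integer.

base 3: 7 = 2·3 + 1; at 4: 2·4 + 1 = 9; next = 8
base 4: 8 = 2·4; at 5: 2·5 = 10; next = 9
base 5: 9 = 5 + 4; at 6: 6 + 4 = 10; next = 9

0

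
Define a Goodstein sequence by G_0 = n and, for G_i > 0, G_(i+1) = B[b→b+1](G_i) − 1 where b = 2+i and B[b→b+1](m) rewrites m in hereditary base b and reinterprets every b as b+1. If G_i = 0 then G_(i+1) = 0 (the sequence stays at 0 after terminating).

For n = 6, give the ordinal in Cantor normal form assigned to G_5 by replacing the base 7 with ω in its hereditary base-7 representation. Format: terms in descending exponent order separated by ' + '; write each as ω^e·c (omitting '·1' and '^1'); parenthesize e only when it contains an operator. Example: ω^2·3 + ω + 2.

base 2: 6 = 2^2 + 2; at 3: 3^3 + 3 = 30; next = 29
base 3: 29 = 3^3 + 2; at 4: 4^4 + 2 = 258; next = 257
base 4: 257 = 4^4 + 1; at 5: 5^5 + 1 = 3126; next = 3125
base 5: 3125 = 5^5; at 6: 6^6 = 46656; next = 46655
base 6: 46655 = 5·6^5 + 5·6^4 + 5·6^3 + 5·6^2 + 5·6 + 5; at 7: 5·7^5 + 5·7^4 + 5·7^3 + 5·7^2 + 5·7 + 5 = 98040; next = 98039
base 7: 98039 = 5·7^5 + 5·7^4 + 5·7^3 + 5·7^2 + 5·7 + 4; at 8: 5·8^5 + 5·8^4 + 5·8^3 + 5·8^2 + 5·8 + 4 = 187244; next = 187243

ω^5·5 + ω^4·5 + ω^3·5 + ω^2·5 + ω·5 + 4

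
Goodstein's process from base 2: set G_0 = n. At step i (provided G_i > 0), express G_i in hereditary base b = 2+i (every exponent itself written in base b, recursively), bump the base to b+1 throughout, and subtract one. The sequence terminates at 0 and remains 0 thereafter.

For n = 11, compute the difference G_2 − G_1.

943

[0] 11 ≡ 2^(2 + 1) + 2 + 1 (base 2). Lift 3: 85. −1: 84.
[1] 84 ≡ 3^(3 + 1) + 3 (base 3). Lift 4: 1028. −1: 1027.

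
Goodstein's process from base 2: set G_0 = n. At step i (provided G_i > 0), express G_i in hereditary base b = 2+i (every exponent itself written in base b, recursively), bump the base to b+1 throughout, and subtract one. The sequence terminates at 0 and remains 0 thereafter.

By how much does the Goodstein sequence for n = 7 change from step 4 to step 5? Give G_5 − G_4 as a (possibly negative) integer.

776886

(0) 7|_2 = 2^2 + 2 + 1 ↦ 3^3 + 3 + 1|_3 = 31 ⇒ 30
(1) 30|_3 = 3^3 + 3 ↦ 4^4 + 4|_4 = 260 ⇒ 259
(2) 259|_4 = 4^4 + 3 ↦ 5^5 + 3|_5 = 3128 ⇒ 3127
(3) 3127|_5 = 5^5 + 2 ↦ 6^6 + 2|_6 = 46658 ⇒ 46657
(4) 46657|_6 = 6^6 + 1 ↦ 7^7 + 1|_7 = 823544 ⇒ 823543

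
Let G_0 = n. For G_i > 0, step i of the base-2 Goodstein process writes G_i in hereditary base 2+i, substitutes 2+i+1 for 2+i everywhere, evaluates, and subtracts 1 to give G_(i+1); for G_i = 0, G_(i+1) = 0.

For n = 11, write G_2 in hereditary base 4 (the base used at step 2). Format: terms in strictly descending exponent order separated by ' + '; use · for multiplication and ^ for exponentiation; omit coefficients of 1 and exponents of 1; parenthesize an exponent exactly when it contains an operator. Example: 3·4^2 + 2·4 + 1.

4^(4 + 1) + 3

[0] 11 ≡ 2^(2 + 1) + 2 + 1 (base 2). Lift 3: 85. −1: 84.
[1] 84 ≡ 3^(3 + 1) + 3 (base 3). Lift 4: 1028. −1: 1027.
[2] 1027 ≡ 4^(4 + 1) + 3 (base 4). Lift 5: 15628. −1: 15627.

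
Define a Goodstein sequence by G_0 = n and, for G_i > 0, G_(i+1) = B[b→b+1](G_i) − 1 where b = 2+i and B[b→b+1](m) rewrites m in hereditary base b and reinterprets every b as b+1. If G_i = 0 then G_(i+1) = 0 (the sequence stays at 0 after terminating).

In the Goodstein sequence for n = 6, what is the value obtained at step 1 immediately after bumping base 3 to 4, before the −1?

258

G_0=6  [base 2] 2^2 + 2  →[2↦3]→  3^3 + 3 = 30  −1 ⇒ G_1=29
G_1=29  [base 3] 3^3 + 2  →[3↦4]→  4^4 + 2 = 258  −1 ⇒ G_2=257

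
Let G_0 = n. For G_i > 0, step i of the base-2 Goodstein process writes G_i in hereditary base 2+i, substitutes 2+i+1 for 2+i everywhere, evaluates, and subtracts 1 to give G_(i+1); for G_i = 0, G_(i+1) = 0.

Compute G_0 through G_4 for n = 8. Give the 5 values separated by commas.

8 —HB2→ 2^(2 + 1) —bump→ 3^(3 + 1) = 81 —(−1)→ 80
80 —HB3→ 2·3^3 + 2·3^2 + 2·3 + 2 —bump→ 2·4^4 + 2·4^2 + 2·4 + 2 = 554 —(−1)→ 553
553 —HB4→ 2·4^4 + 2·4^2 + 2·4 + 1 —bump→ 2·5^5 + 2·5^2 + 2·5 + 1 = 6311 —(−1)→ 6310
6310 —HB5→ 2·5^5 + 2·5^2 + 2·5 —bump→ 2·6^6 + 2·6^2 + 2·6 = 93396 —(−1)→ 93395

8, 80, 553, 6310, 93395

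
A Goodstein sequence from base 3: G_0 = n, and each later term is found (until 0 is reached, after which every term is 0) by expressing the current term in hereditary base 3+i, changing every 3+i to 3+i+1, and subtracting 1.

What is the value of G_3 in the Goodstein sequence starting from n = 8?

step 0: 8 = 2·3 + 2; sub 4 for 3: 2·4 + 2; = 10; G_1 = 10−1 = 9
step 1: 9 = 2·4 + 1; sub 5 for 4: 2·5 + 1; = 11; G_2 = 11−1 = 10
step 2: 10 = 2·5; sub 6 for 5: 2·6; = 12; G_3 = 12−1 = 11
step 3: 11 = 6 + 5; sub 7 for 6: 7 + 5; = 12; G_4 = 12−1 = 11

11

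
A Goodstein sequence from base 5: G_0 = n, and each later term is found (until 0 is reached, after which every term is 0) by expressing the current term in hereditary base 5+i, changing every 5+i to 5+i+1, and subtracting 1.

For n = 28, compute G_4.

80

step 0: 28 = 5^2 + 3; sub 6 for 5: 6^2 + 3; = 39; G_1 = 39−1 = 38
step 1: 38 = 6^2 + 2; sub 7 for 6: 7^2 + 2; = 51; G_2 = 51−1 = 50
step 2: 50 = 7^2 + 1; sub 8 for 7: 8^2 + 1; = 65; G_3 = 65−1 = 64
step 3: 64 = 8^2; sub 9 for 8: 9^2; = 81; G_4 = 81−1 = 80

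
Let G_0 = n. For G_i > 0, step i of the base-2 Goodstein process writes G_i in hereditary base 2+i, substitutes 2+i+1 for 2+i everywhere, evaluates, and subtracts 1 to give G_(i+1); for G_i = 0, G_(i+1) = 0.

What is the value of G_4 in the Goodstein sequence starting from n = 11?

11 —HB2→ 2^(2 + 1) + 2 + 1 —bump→ 3^(3 + 1) + 3 + 1 = 85 —(−1)→ 84
84 —HB3→ 3^(3 + 1) + 3 —bump→ 4^(4 + 1) + 4 = 1028 —(−1)→ 1027
1027 —HB4→ 4^(4 + 1) + 3 —bump→ 5^(5 + 1) + 3 = 15628 —(−1)→ 15627
15627 —HB5→ 5^(5 + 1) + 2 —bump→ 6^(6 + 1) + 2 = 279938 —(−1)→ 279937

279937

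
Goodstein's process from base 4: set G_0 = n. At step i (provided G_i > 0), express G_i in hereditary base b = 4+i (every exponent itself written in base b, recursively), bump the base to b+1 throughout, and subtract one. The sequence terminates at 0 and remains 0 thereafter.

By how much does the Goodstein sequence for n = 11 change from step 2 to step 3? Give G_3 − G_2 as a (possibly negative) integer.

G_0 = 11. HB_4(11) = 2·4 + 3. Bump = 13. G_1 = 12.
G_1 = 12. HB_5(12) = 2·5 + 2. Bump = 14. G_2 = 13.
G_2 = 13. HB_6(13) = 2·6 + 1. Bump = 15. G_3 = 14.

1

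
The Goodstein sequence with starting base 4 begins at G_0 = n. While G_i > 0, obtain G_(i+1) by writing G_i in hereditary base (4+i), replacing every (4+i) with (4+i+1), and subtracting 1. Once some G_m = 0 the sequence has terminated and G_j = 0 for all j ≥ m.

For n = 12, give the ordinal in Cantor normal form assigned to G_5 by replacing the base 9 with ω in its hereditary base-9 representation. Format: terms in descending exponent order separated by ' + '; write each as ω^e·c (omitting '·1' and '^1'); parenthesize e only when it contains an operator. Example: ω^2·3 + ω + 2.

(0) 12|_4 = 3·4 ↦ 3·5|_5 = 15 ⇒ 14
(1) 14|_5 = 2·5 + 4 ↦ 2·6 + 4|_6 = 16 ⇒ 15
(2) 15|_6 = 2·6 + 3 ↦ 2·7 + 3|_7 = 17 ⇒ 16
(3) 16|_7 = 2·7 + 2 ↦ 2·8 + 2|_8 = 18 ⇒ 17
(4) 17|_8 = 2·8 + 1 ↦ 2·9 + 1|_9 = 19 ⇒ 18
(5) 18|_9 = 2·9 ↦ 2·10|_10 = 20 ⇒ 19

ω·2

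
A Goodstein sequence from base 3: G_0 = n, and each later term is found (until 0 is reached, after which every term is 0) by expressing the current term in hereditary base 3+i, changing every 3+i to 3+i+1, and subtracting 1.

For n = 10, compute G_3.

27

i=0: 10 = 3^2 + 1 (b=3); 3→4: 4^2 + 1 = 17; 17−1 = 16
i=1: 16 = 4^2 (b=4); 4→5: 5^2 = 25; 25−1 = 24
i=2: 24 = 4·5 + 4 (b=5); 5→6: 4·6 + 4 = 28; 28−1 = 27
i=3: 27 = 4·6 + 3 (b=6); 6→7: 4·7 + 3 = 31; 31−1 = 30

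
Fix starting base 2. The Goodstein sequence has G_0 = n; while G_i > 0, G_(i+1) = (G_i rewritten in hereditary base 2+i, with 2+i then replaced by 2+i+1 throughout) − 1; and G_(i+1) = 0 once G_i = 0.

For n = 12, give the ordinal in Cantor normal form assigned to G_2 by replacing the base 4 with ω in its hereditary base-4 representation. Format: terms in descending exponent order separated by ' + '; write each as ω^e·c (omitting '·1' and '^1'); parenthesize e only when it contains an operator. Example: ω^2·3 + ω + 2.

(0) 12|_2 = 2^(2 + 1) + 2^2 ↦ 3^(3 + 1) + 3^3|_3 = 108 ⇒ 107
(1) 107|_3 = 3^(3 + 1) + 2·3^2 + 2·3 + 2 ↦ 4^(4 + 1) + 2·4^2 + 2·4 + 2|_4 = 1066 ⇒ 1065
(2) 1065|_4 = 4^(4 + 1) + 2·4^2 + 2·4 + 1 ↦ 5^(5 + 1) + 2·5^2 + 2·5 + 1|_5 = 15686 ⇒ 15685

ω^(ω + 1) + ω^2·2 + ω·2 + 1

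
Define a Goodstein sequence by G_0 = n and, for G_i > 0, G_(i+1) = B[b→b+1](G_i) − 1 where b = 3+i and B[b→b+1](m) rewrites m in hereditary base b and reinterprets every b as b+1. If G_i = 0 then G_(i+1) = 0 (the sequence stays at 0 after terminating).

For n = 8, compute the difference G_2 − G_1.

G_0 = 8. HB_3(8) = 2·3 + 2. Bump = 10. G_1 = 9.
G_1 = 9. HB_4(9) = 2·4 + 1. Bump = 11. G_2 = 10.

1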